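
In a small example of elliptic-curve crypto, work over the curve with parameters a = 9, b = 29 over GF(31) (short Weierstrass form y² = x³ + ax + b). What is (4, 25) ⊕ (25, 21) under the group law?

(4, 25) + (25, 21). λ = (21 - 25)/(25 - 4) ≡ 27/21 mod 31. 21⁻¹ ≡ 3 (mod 31), so λ ≡ 19.
  x = λ² - 4 - 25 = 361 - 29 ≡ 22; y = λ·(4 - 22) - 25 ≡ 5. → (22, 5)

(22, 5)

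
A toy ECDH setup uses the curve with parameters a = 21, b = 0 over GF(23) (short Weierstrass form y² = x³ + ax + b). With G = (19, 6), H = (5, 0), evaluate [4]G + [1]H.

(17, 16)

First 4G:
Repeated addition: build up to 4G.
2G: tangent at (19, 6): λ = (3·19² + 21)/(2·6) ≡ 0/12. 12⁻¹ ≡ 2 (mod 23) since 12·2 = 24 ≡ 1, so λ ≡ 0·2 ≡ 0.
  x = λ² - 19 - 19 = 0 - 38 ≡ 8; y = λ·(19 - 8) - 6 ≡ 17. → (8, 17)
3G: (8, 17) + (19, 6). λ = (6 - 17)/(19 - 8) ≡ 12/11 mod 23. 11⁻¹ ≡ 21 (mod 23), so λ ≡ 22.
  x = λ² - 8 - 19 = 484 - 27 ≡ 20; y = λ·(8 - 20) - 17 ≡ 18. → (20, 18)
4G: (20, 18) + (19, 6). λ = (6 - 18)/(19 - 20) ≡ 11/22 mod 23. 22⁻¹ ≡ 22 (mod 23), so λ ≡ 12.
  x = λ² - 20 - 19 = 144 - 39 ≡ 13; y = λ·(20 - 13) - 18 ≡ 20. → (13, 20)
4G = (13, 20).
Finally 4G + H:
(13, 20) + (5, 0). λ = (0 - 20)/(5 - 13) ≡ 3/15 mod 23. 15⁻¹ ≡ 20 (mod 23), so λ ≡ 14.
  x = λ² - 13 - 5 = 196 - 18 ≡ 17; y = λ·(13 - 17) - 20 ≡ 16. → (17, 16)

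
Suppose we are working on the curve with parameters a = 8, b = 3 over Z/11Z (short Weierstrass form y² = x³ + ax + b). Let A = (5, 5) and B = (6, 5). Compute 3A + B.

(1, 1)

First 3A:
Repeated addition: build up to 3A.
2A: tangent at (5, 5): λ = (3·5² + 8)/(2·5) ≡ 6/10. 10⁻¹ ≡ 10 (mod 11) since 10·10 = 100 ≡ 1, so λ ≡ 6·10 ≡ 5.
  x = λ² - 5 - 5 = 25 - 10 ≡ 4; y = λ·(5 - 4) - 5 ≡ 0. → (4, 0)
3A: (4, 0) + (5, 5). λ = (5 - 0)/(5 - 4) ≡ 5/1 mod 11. 1⁻¹ ≡ 1 (mod 11) since 1·1 = 1 ≡ 1, so λ ≡ 5.
  x = λ² - 4 - 5 = 25 - 9 ≡ 5; y = λ·(4 - 5) - 0 ≡ 6. → (5, 6)
3A = (5, 6).
Finally 3A + B:
(5, 6) + (6, 5). λ = (5 - 6)/(6 - 5) ≡ 10/1 mod 11. 1⁻¹ ≡ 1 (mod 11) since 1·1 = 1 ≡ 1, so λ ≡ 10.
  x = λ² - 5 - 6 = 100 - 11 ≡ 1; y = λ·(5 - 1) - 6 ≡ 1. → (1, 1)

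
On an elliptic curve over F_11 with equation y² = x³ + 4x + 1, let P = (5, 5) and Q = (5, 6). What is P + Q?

The two points share x = 5 and their y-coordinates satisfy 5 + 6 ≡ 0 (mod 11), so they are inverses. Their sum is the point at infinity.

O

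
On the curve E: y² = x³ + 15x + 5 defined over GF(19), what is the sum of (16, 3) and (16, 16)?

The two points share x = 16 and their y-coordinates satisfy 3 + 16 ≡ 0 (mod 19), so they are inverses. Their sum is the point at infinity.

O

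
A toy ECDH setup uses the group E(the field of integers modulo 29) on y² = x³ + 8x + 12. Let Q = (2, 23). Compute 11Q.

Repeated addition: build up to 11Q.
2Q: tangent at (2, 23): λ = (3·2² + 8)/(2·23) ≡ 20/17. 17⁻¹ ≡ 12 (mod 29) since 17·12 = 204 ≡ 1, so λ ≡ 20·12 ≡ 8.
  x = λ² - 2 - 2 = 64 - 4 ≡ 2; y = λ·(2 - 2) - 23 ≡ 6. → (2, 6)
3Q: (2, 6) + (2, 23): same x and y₁ ≡ -y₂, so the sum is ∞.
4Q: ∞ + (2, 23) = (2, 23) (identity).
5Q: tangent at (2, 23): λ = (3·2² + 8)/(2·23) ≡ 20/17. 17⁻¹ ≡ 12 (mod 29), so λ ≡ 20·12 ≡ 8.
  x = λ² - 2 - 2 = 64 - 4 ≡ 2; y = λ·(2 - 2) - 23 ≡ 6. → (2, 6)
6Q: (2, 6) + (2, 23): same x and y₁ ≡ -y₂, so the sum is ∞.
7Q: ∞ + (2, 23) = (2, 23) (identity).
8Q: tangent at (2, 23): λ = (3·2² + 8)/(2·23) ≡ 20/17. 17⁻¹ ≡ 12 (mod 29) since 17·12 = 204 ≡ 1, so λ ≡ 20·12 ≡ 8.
  x = λ² - 2 - 2 = 64 - 4 ≡ 2; y = λ·(2 - 2) - 23 ≡ 6. → (2, 6)
9Q: (2, 6) + (2, 23): same x and y₁ ≡ -y₂, so the sum is ∞.
10Q: ∞ + (2, 23) = (2, 23) (identity).
11Q: tangent at (2, 23): λ = (3·2² + 8)/(2·23) ≡ 20/17. 17⁻¹ ≡ 12 (mod 29) since 17·12 = 204 ≡ 1, so λ ≡ 20·12 ≡ 8.
  x = λ² - 2 - 2 = 64 - 4 ≡ 2; y = λ·(2 - 2) - 23 ≡ 6. → (2, 6)

(2, 6)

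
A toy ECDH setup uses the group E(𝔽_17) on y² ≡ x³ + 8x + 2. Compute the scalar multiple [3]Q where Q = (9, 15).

Repeated addition: build up to 3Q.
2Q: tangent at (9, 15): λ = (3·9² + 8)/(2·15) ≡ 13/13. 13⁻¹ ≡ 4 (mod 17) since 13·4 = 52 ≡ 1, so λ ≡ 13·4 ≡ 1.
  x = λ² - 9 - 9 = 1 - 18 ≡ 0; y = λ·(9 - 0) - 15 ≡ 11. → (0, 11)
3Q: (0, 11) + (9, 15). λ = (15 - 11)/(9 - 0) ≡ 4/9 mod 17. 9⁻¹ ≡ 2 (mod 17), so λ ≡ 8.
  x = λ² - 0 - 9 = 64 - 9 ≡ 4; y = λ·(0 - 4) - 11 ≡ 8. → (4, 8)

(4, 8)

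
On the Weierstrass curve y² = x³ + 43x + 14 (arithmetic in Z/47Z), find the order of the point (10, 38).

2P: tangent at (10, 38): λ = (3·10² + 43)/(2·38) ≡ 14/29. 29⁻¹ ≡ 13 (mod 47), so λ ≡ 14·13 ≡ 41.
  x = λ² - 10 - 10 = 1681 - 20 ≡ 16; y = λ·(10 - 16) - 38 ≡ 45. → (16, 45)
3P: (16, 45) + (10, 38). λ = (38 - 45)/(10 - 16) ≡ 40/41 mod 47. 41⁻¹ ≡ 39 (mod 47) since 41·39 = 1599 ≡ 1, so λ ≡ 9.
  x = λ² - 16 - 10 = 81 - 26 ≡ 8; y = λ·(16 - 8) - 45 ≡ 27. → (8, 27)
4P: (8, 27) + (10, 38). λ = (38 - 27)/(10 - 8) ≡ 11/2 mod 47. 2⁻¹ ≡ 24 (mod 47), so λ ≡ 29.
  x = λ² - 8 - 10 = 841 - 18 ≡ 24; y = λ·(8 - 24) - 27 ≡ 26. → (24, 26)
5P: (24, 26) + (10, 38). λ = (38 - 26)/(10 - 24) ≡ 12/33 mod 47. 33⁻¹ ≡ 10 (mod 47), so λ ≡ 26.
  x = λ² - 24 - 10 = 676 - 34 ≡ 31; y = λ·(24 - 31) - 26 ≡ 27. → (31, 27)
6P: (31, 27) + (10, 38). λ = (38 - 27)/(10 - 31) ≡ 11/26 mod 47. 26⁻¹ ≡ 38 (mod 47) since 26·38 = 988 ≡ 1, so λ ≡ 42.
  x = λ² - 31 - 10 = 1764 - 41 ≡ 31; y = λ·(31 - 31) - 27 ≡ 20. → (31, 20)
7P: (31, 20) + (10, 38). λ = (38 - 20)/(10 - 31) ≡ 18/26 mod 47. 26⁻¹ ≡ 38 (mod 47), so λ ≡ 26.
  x = λ² - 31 - 10 = 676 - 41 ≡ 24; y = λ·(31 - 24) - 20 ≡ 21. → (24, 21)
8P: (24, 21) + (10, 38). λ = (38 - 21)/(10 - 24) ≡ 17/33 mod 47. 33⁻¹ ≡ 10 (mod 47), so λ ≡ 29.
  x = λ² - 24 - 10 = 841 - 34 ≡ 8; y = λ·(24 - 8) - 21 ≡ 20. → (8, 20)
9P: (8, 20) + (10, 38). λ = (38 - 20)/(10 - 8) ≡ 18/2 mod 47. 2⁻¹ ≡ 24 (mod 47), so λ ≡ 9.
  x = λ² - 8 - 10 = 81 - 18 ≡ 16; y = λ·(8 - 16) - 20 ≡ 2. → (16, 2)
10P: (16, 2) + (10, 38). λ = (38 - 2)/(10 - 16) ≡ 36/41 mod 47. 41⁻¹ ≡ 39 (mod 47) since 41·39 = 1599 ≡ 1, so λ ≡ 41.
  x = λ² - 16 - 10 = 1681 - 26 ≡ 10; y = λ·(16 - 10) - 2 ≡ 9. → (10, 9)
11P: (10, 9) + (10, 38): same x and y₁ ≡ -y₂, so the sum is 𝒪.
11P = 𝒪, so the order is 11.

11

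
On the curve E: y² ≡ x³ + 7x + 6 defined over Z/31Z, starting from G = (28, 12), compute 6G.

Double-and-add on 6 = (110)₂. Start with G = (28, 12) for the leading 1-bit.
double: tangent at (28, 12): λ = (3·28² + 7)/(2·12) ≡ 3/24. 24⁻¹ ≡ 22 (mod 31) since 24·22 = 528 ≡ 1, so λ ≡ 3·22 ≡ 4.
  x = λ² - 28 - 28 = 16 - 56 ≡ 22; y = λ·(28 - 22) - 12 ≡ 12. → (22, 12)
add G: (22, 12) + (28, 12). λ = (12 - 12)/(28 - 22) ≡ 0/6 mod 31. 6⁻¹ ≡ 26 (mod 31) since 6·26 = 156 ≡ 1, so λ ≡ 0.
  x = λ² - 22 - 28 = 0 - 50 ≡ 12; y = λ·(22 - 12) - 12 ≡ 19. → (12, 19)
double: tangent at (12, 19): λ = (3·12² + 7)/(2·19) ≡ 5/7. 7⁻¹ ≡ 9 (mod 31) since 7·9 = 63 ≡ 1, so λ ≡ 5·9 ≡ 14.
  x = λ² - 12 - 12 = 196 - 24 ≡ 17; y = λ·(12 - 17) - 19 ≡ 4. → (17, 4)

(17, 4)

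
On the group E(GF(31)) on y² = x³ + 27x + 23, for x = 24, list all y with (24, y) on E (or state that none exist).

7, 24

x³ + 27x + 23 = 14495 ≡ 18 (mod 31).
Square roots of 18 mod 31: 7 and 24 (since 7² = 49 ≡ 18).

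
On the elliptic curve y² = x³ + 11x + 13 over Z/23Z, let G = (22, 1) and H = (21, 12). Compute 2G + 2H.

First 2G:
Repeated addition: build up to 2G.
2G: tangent at (22, 1): λ = (3·22² + 11)/(2·1) ≡ 14/2. 2⁻¹ ≡ 12 (mod 23), so λ ≡ 14·12 ≡ 7.
  x = λ² - 22 - 22 = 49 - 44 ≡ 5; y = λ·(22 - 5) - 1 ≡ 3. → (5, 3)
2G = (5, 3).
Next 2H:
Repeated addition: build up to 2H.
2H: tangent at (21, 12): λ = (3·21² + 11)/(2·12) ≡ 0/1. 1⁻¹ ≡ 1 (mod 23), so λ ≡ 0·1 ≡ 0.
  x = λ² - 21 - 21 = 0 - 42 ≡ 4; y = λ·(21 - 4) - 12 ≡ 11. → (4, 11)
2H = (4, 11).
Finally 2G + 2H:
(5, 3) + (4, 11). λ = (11 - 3)/(4 - 5) ≡ 8/22 mod 23. 22⁻¹ ≡ 22 (mod 23), so λ ≡ 15.
  x = λ² - 5 - 4 = 225 - 9 ≡ 9; y = λ·(5 - 9) - 3 ≡ 6. → (9, 6)

(9, 6)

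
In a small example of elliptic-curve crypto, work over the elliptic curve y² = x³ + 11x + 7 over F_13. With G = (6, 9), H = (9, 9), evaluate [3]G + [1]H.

First 3G:
Repeated addition: build up to 3G.
2G: tangent at (6, 9): λ = (3·6² + 11)/(2·9) ≡ 2/5. 5⁻¹ ≡ 8 (mod 13), so λ ≡ 2·8 ≡ 3.
  x = λ² - 6 - 6 = 9 - 12 ≡ 10; y = λ·(6 - 10) - 9 ≡ 5. → (10, 5)
3G: (10, 5) + (6, 9). λ = (9 - 5)/(6 - 10) ≡ 4/9 mod 13. 9⁻¹ ≡ 3 (mod 13), so λ ≡ 12.
  x = λ² - 10 - 6 = 144 - 16 ≡ 11; y = λ·(10 - 11) - 5 ≡ 9. → (11, 9)
3G = (11, 9).
Finally 3G + H:
(11, 9) + (9, 9). λ = (9 - 9)/(9 - 11) ≡ 0/11 mod 13. 11⁻¹ ≡ 6 (mod 13), so λ ≡ 0.
  x = λ² - 11 - 9 = 0 - 20 ≡ 6; y = λ·(11 - 6) - 9 ≡ 4. → (6, 4)

(6, 4)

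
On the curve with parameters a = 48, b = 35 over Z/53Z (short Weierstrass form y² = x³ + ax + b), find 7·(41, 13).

(39, 8)

Write Q = (41, 13).
Double-and-add on 7 = (111)₂. Start with Q = (41, 13) for the leading 1-bit.
double: tangent at (41, 13): λ = (3·41² + 48)/(2·13) ≡ 3/26. 26⁻¹ ≡ 51 (mod 53), so λ ≡ 3·51 ≡ 47.
  x = λ² - 41 - 41 = 2209 - 82 ≡ 7; y = λ·(41 - 7) - 13 ≡ 48. → (7, 48)
add Q: (7, 48) + (41, 13). λ = (13 - 48)/(41 - 7) ≡ 18/34 mod 53. 34⁻¹ ≡ 39 (mod 53) since 34·39 = 1326 ≡ 1, so λ ≡ 13.
  x = λ² - 7 - 41 = 169 - 48 ≡ 15; y = λ·(7 - 15) - 48 ≡ 7. → (15, 7)
double: tangent at (15, 7): λ = (3·15² + 48)/(2·7) ≡ 34/14. 14⁻¹ ≡ 19 (mod 53), so λ ≡ 34·19 ≡ 10.
  x = λ² - 15 - 15 = 100 - 30 ≡ 17; y = λ·(15 - 17) - 7 ≡ 26. → (17, 26)
add Q: (17, 26) + (41, 13). λ = (13 - 26)/(41 - 17) ≡ 40/24 mod 53. 24⁻¹ ≡ 42 (mod 53) since 24·42 = 1008 ≡ 1, so λ ≡ 37.
  x = λ² - 17 - 41 = 1369 - 58 ≡ 39; y = λ·(17 - 39) - 26 ≡ 8. → (39, 8)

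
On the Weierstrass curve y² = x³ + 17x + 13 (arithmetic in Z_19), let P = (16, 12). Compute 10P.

Double-and-add on 10 = (1010)₂. Start with P = (16, 12) for the leading 1-bit.
double: tangent at (16, 12): λ = (3·16² + 17)/(2·12) ≡ 6/5. 5⁻¹ ≡ 4 (mod 19) since 5·4 = 20 ≡ 1, so λ ≡ 6·4 ≡ 5.
  x = λ² - 16 - 16 = 25 - 32 ≡ 12; y = λ·(16 - 12) - 12 ≡ 8. → (12, 8)
double: tangent at (12, 8): λ = (3·12² + 17)/(2·8) ≡ 12/16. 16⁻¹ ≡ 6 (mod 19) since 16·6 = 96 ≡ 1, so λ ≡ 12·6 ≡ 15.
  x = λ² - 12 - 12 = 225 - 24 ≡ 11; y = λ·(12 - 11) - 8 ≡ 7. → (11, 7)
add P: (11, 7) + (16, 12). λ = (12 - 7)/(16 - 11) ≡ 5/5 mod 19. 5⁻¹ ≡ 4 (mod 19), so λ ≡ 1.
  x = λ² - 11 - 16 = 1 - 27 ≡ 12; y = λ·(11 - 12) - 7 ≡ 11. → (12, 11)
double: tangent at (12, 11): λ = (3·12² + 17)/(2·11) ≡ 12/3. 3⁻¹ ≡ 13 (mod 19), so λ ≡ 12·13 ≡ 4.
  x = λ² - 12 - 12 = 16 - 24 ≡ 11; y = λ·(12 - 11) - 11 ≡ 12. → (11, 12)

(11, 12)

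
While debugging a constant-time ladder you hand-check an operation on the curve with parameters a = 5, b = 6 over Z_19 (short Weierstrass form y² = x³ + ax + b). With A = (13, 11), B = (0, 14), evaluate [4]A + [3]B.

First 4A:
Repeated addition: build up to 4A.
2A: tangent at (13, 11): λ = (3·13² + 5)/(2·11) ≡ 18/3. 3⁻¹ ≡ 13 (mod 19) since 3·13 = 39 ≡ 1, so λ ≡ 18·13 ≡ 6.
  x = λ² - 13 - 13 = 36 - 26 ≡ 10; y = λ·(13 - 10) - 11 ≡ 7. → (10, 7)
3A: (10, 7) + (13, 11). λ = (11 - 7)/(13 - 10) ≡ 4/3 mod 19. 3⁻¹ ≡ 13 (mod 19) since 3·13 = 39 ≡ 1, so λ ≡ 14.
  x = λ² - 10 - 13 = 196 - 23 ≡ 2; y = λ·(10 - 2) - 7 ≡ 10. → (2, 10)
4A: (2, 10) + (13, 11). λ = (11 - 10)/(13 - 2) ≡ 1/11 mod 19. 11⁻¹ ≡ 7 (mod 19) since 11·7 = 77 ≡ 1, so λ ≡ 7.
  x = λ² - 2 - 13 = 49 - 15 ≡ 15; y = λ·(2 - 15) - 10 ≡ 13. → (15, 13)
4A = (15, 13).
Next 3B:
Repeated addition: build up to 3B.
2B: tangent at (0, 14): λ = (3·0² + 5)/(2·14) ≡ 5/9. 9⁻¹ ≡ 17 (mod 19), so λ ≡ 5·17 ≡ 9.
  x = λ² - 0 - 0 = 81 - 0 ≡ 5; y = λ·(0 - 5) - 14 ≡ 17. → (5, 17)
3B: (5, 17) + (0, 14). λ = (14 - 17)/(0 - 5) ≡ 16/14 mod 19. 14⁻¹ ≡ 15 (mod 19), so λ ≡ 12.
  x = λ² - 5 - 0 = 144 - 5 ≡ 6; y = λ·(5 - 6) - 17 ≡ 9. → (6, 9)
3B = (6, 9).
Finally 4A + 3B:
(15, 13) + (6, 9). λ = (9 - 13)/(6 - 15) ≡ 15/10 mod 19. 10⁻¹ ≡ 2 (mod 19) since 10·2 = 20 ≡ 1, so λ ≡ 11.
  x = λ² - 15 - 6 = 121 - 21 ≡ 5; y = λ·(15 - 5) - 13 ≡ 2. → (5, 2)

(5, 2)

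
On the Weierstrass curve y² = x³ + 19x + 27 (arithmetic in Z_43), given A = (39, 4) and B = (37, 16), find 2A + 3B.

First 2A:
Repeated addition: build up to 2A.
2A: tangent at (39, 4): λ = (3·39² + 19)/(2·4) ≡ 24/8. 8⁻¹ ≡ 27 (mod 43), so λ ≡ 24·27 ≡ 3.
  x = λ² - 39 - 39 = 9 - 78 ≡ 17; y = λ·(39 - 17) - 4 ≡ 19. → (17, 19)
2A = (17, 19).
Next 3B:
Repeated addition: build up to 3B.
2B: tangent at (37, 16): λ = (3·37² + 19)/(2·16) ≡ 41/32. 32⁻¹ ≡ 39 (mod 43) since 32·39 = 1248 ≡ 1, so λ ≡ 41·39 ≡ 8.
  x = λ² - 37 - 37 = 64 - 74 ≡ 33; y = λ·(37 - 33) - 16 ≡ 16. → (33, 16)
3B: (33, 16) + (37, 16). λ = (16 - 16)/(37 - 33) ≡ 0/4 mod 43. 4⁻¹ ≡ 11 (mod 43), so λ ≡ 0.
  x = λ² - 33 - 37 = 0 - 70 ≡ 16; y = λ·(33 - 16) - 16 ≡ 27. → (16, 27)
3B = (16, 27).
Finally 2A + 3B:
(17, 19) + (16, 27). λ = (27 - 19)/(16 - 17) ≡ 8/42 mod 43. 42⁻¹ ≡ 42 (mod 43), so λ ≡ 35.
  x = λ² - 17 - 16 = 1225 - 33 ≡ 31; y = λ·(17 - 31) - 19 ≡ 7. → (31, 7)

(31, 7)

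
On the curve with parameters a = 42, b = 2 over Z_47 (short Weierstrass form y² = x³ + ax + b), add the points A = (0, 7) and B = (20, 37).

(0, 7) + (20, 37). λ = (37 - 7)/(20 - 0) ≡ 30/20 mod 47. 20⁻¹ ≡ 40 (mod 47) since 20·40 = 800 ≡ 1, so λ ≡ 25.
  x = λ² - 0 - 20 = 625 - 20 ≡ 41; y = λ·(0 - 41) - 7 ≡ 2. → (41, 2)

(41, 2)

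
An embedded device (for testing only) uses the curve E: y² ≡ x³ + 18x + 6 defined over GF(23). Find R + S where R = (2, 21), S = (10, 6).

(12, 15)

(2, 21) + (10, 6). λ = (6 - 21)/(10 - 2) ≡ 8/8 mod 23. 8⁻¹ ≡ 3 (mod 23), so λ ≡ 1.
  x = λ² - 2 - 10 = 1 - 12 ≡ 12; y = λ·(2 - 12) - 21 ≡ 15. → (12, 15)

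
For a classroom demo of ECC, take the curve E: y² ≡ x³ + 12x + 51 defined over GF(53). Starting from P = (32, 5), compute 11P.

Double-and-add on 11 = (1011)₂. Start with P = (32, 5) for the leading 1-bit.
double: tangent at (32, 5): λ = (3·32² + 12)/(2·5) ≡ 10/10. 10⁻¹ ≡ 16 (mod 53), so λ ≡ 10·16 ≡ 1.
  x = λ² - 32 - 32 = 1 - 64 ≡ 43; y = λ·(32 - 43) - 5 ≡ 37. → (43, 37)
double: tangent at (43, 37): λ = (3·43² + 12)/(2·37) ≡ 47/21. 21⁻¹ ≡ 48 (mod 53), so λ ≡ 47·48 ≡ 30.
  x = λ² - 43 - 43 = 900 - 86 ≡ 19; y = λ·(43 - 19) - 37 ≡ 47. → (19, 47)
add P: (19, 47) + (32, 5). λ = (5 - 47)/(32 - 19) ≡ 11/13 mod 53. 13⁻¹ ≡ 49 (mod 53), so λ ≡ 9.
  x = λ² - 19 - 32 = 81 - 51 ≡ 30; y = λ·(19 - 30) - 47 ≡ 13. → (30, 13)
double: tangent at (30, 13): λ = (3·30² + 12)/(2·13) ≡ 9/26. 26⁻¹ ≡ 51 (mod 53), so λ ≡ 9·51 ≡ 35.
  x = λ² - 30 - 30 = 1225 - 60 ≡ 52; y = λ·(30 - 52) - 13 ≡ 12. → (52, 12)
add P: (52, 12) + (32, 5). λ = (5 - 12)/(32 - 52) ≡ 46/33 mod 53. 33⁻¹ ≡ 45 (mod 53) since 33·45 = 1485 ≡ 1, so λ ≡ 3.
  x = λ² - 52 - 32 = 9 - 84 ≡ 31; y = λ·(52 - 31) - 12 ≡ 51. → (31, 51)

(31, 51)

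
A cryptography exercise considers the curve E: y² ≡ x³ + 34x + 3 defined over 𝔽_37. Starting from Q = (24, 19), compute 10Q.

(29, 25)

Repeated addition: build up to 10Q.
2Q: tangent at (24, 19): λ = (3·24² + 34)/(2·19) ≡ 23/1. 1⁻¹ ≡ 1 (mod 37), so λ ≡ 23·1 ≡ 23.
  x = λ² - 24 - 24 = 529 - 48 ≡ 0; y = λ·(24 - 0) - 19 ≡ 15. → (0, 15)
3Q: (0, 15) + (24, 19). λ = (19 - 15)/(24 - 0) ≡ 4/24 mod 37. 24⁻¹ ≡ 17 (mod 37), so λ ≡ 31.
  x = λ² - 0 - 24 = 961 - 24 ≡ 12; y = λ·(0 - 12) - 15 ≡ 20. → (12, 20)
4Q: (12, 20) + (24, 19). λ = (19 - 20)/(24 - 12) ≡ 36/12 mod 37. 12⁻¹ ≡ 34 (mod 37), so λ ≡ 3.
  x = λ² - 12 - 24 = 9 - 36 ≡ 10; y = λ·(12 - 10) - 20 ≡ 23. → (10, 23)
5Q: (10, 23) + (24, 19). λ = (19 - 23)/(24 - 10) ≡ 33/14 mod 37. 14⁻¹ ≡ 8 (mod 37), so λ ≡ 5.
  x = λ² - 10 - 24 = 25 - 34 ≡ 28; y = λ·(10 - 28) - 23 ≡ 35. → (28, 35)
6Q: (28, 35) + (24, 19). λ = (19 - 35)/(24 - 28) ≡ 21/33 mod 37. 33⁻¹ ≡ 9 (mod 37), so λ ≡ 4.
  x = λ² - 28 - 24 = 16 - 52 ≡ 1; y = λ·(28 - 1) - 35 ≡ 36. → (1, 36)
7Q: (1, 36) + (24, 19). λ = (19 - 36)/(24 - 1) ≡ 20/23 mod 37. 23⁻¹ ≡ 29 (mod 37) since 23·29 = 667 ≡ 1, so λ ≡ 25.
  x = λ² - 1 - 24 = 625 - 25 ≡ 8; y = λ·(1 - 8) - 36 ≡ 11. → (8, 11)
8Q: (8, 11) + (24, 19). λ = (19 - 11)/(24 - 8) ≡ 8/16 mod 37. 16⁻¹ ≡ 7 (mod 37), so λ ≡ 19.
  x = λ² - 8 - 24 = 361 - 32 ≡ 33; y = λ·(8 - 33) - 11 ≡ 32. → (33, 32)
9Q: (33, 32) + (24, 19). λ = (19 - 32)/(24 - 33) ≡ 24/28 mod 37. 28⁻¹ ≡ 4 (mod 37), so λ ≡ 22.
  x = λ² - 33 - 24 = 484 - 57 ≡ 20; y = λ·(33 - 20) - 32 ≡ 32. → (20, 32)
10Q: (20, 32) + (24, 19). λ = (19 - 32)/(24 - 20) ≡ 24/4 mod 37. 4⁻¹ ≡ 28 (mod 37), so λ ≡ 6.
  x = λ² - 20 - 24 = 36 - 44 ≡ 29; y = λ·(20 - 29) - 32 ≡ 25. → (29, 25)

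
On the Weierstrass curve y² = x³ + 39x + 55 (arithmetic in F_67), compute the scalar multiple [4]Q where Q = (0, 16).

(25, 46)

Double-and-add on 4 = (100)₂. Start with Q = (0, 16) for the leading 1-bit.
double: tangent at (0, 16): λ = (3·0² + 39)/(2·16) ≡ 39/32. 32⁻¹ ≡ 44 (mod 67), so λ ≡ 39·44 ≡ 41.
  x = λ² - 0 - 0 = 1681 - 0 ≡ 6; y = λ·(0 - 6) - 16 ≡ 6. → (6, 6)
double: tangent at (6, 6): λ = (3·6² + 39)/(2·6) ≡ 13/12. 12⁻¹ ≡ 28 (mod 67), so λ ≡ 13·28 ≡ 29.
  x = λ² - 6 - 6 = 841 - 12 ≡ 25; y = λ·(6 - 25) - 6 ≡ 46. → (25, 46)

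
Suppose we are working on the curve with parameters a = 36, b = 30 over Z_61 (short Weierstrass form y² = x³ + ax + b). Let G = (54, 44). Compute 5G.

Double-and-add on 5 = (101)₂. Start with G = (54, 44) for the leading 1-bit.
double: tangent at (54, 44): λ = (3·54² + 36)/(2·44) ≡ 0/27. 27⁻¹ ≡ 52 (mod 61), so λ ≡ 0·52 ≡ 0.
  x = λ² - 54 - 54 = 0 - 108 ≡ 14; y = λ·(54 - 14) - 44 ≡ 17. → (14, 17)
double: tangent at (14, 17): λ = (3·14² + 36)/(2·17) ≡ 14/34. 34⁻¹ ≡ 9 (mod 61) since 34·9 = 306 ≡ 1, so λ ≡ 14·9 ≡ 4.
  x = λ² - 14 - 14 = 16 - 28 ≡ 49; y = λ·(14 - 49) - 17 ≡ 26. → (49, 26)
add G: (49, 26) + (54, 44). λ = (44 - 26)/(54 - 49) ≡ 18/5 mod 61. 5⁻¹ ≡ 49 (mod 61) since 5·49 = 245 ≡ 1, so λ ≡ 28.
  x = λ² - 49 - 54 = 784 - 103 ≡ 10; y = λ·(49 - 10) - 26 ≡ 29. → (10, 29)

(10, 29)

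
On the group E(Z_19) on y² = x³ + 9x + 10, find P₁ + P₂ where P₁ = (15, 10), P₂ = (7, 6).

(2, 6)

(15, 10) + (7, 6). λ = (6 - 10)/(7 - 15) ≡ 15/11 mod 19. 11⁻¹ ≡ 7 (mod 19), so λ ≡ 10.
  x = λ² - 15 - 7 = 100 - 22 ≡ 2; y = λ·(15 - 2) - 10 ≡ 6. → (2, 6)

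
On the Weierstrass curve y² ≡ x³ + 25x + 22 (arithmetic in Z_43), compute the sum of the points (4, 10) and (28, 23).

(4, 10) + (28, 23). λ = (23 - 10)/(28 - 4) ≡ 13/24 mod 43. 24⁻¹ ≡ 9 (mod 43) since 24·9 = 216 ≡ 1, so λ ≡ 31.
  x = λ² - 4 - 28 = 961 - 32 ≡ 26; y = λ·(4 - 26) - 10 ≡ 39. → (26, 39)

(26, 39)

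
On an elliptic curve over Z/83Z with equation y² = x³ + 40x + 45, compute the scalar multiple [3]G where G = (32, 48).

(53, 27)

Repeated addition: build up to 3G.
2G: tangent at (32, 48): λ = (3·32² + 40)/(2·48) ≡ 41/13. 13⁻¹ ≡ 32 (mod 83) since 13·32 = 416 ≡ 1, so λ ≡ 41·32 ≡ 67.
  x = λ² - 32 - 32 = 4489 - 64 ≡ 26; y = λ·(32 - 26) - 48 ≡ 22. → (26, 22)
3G: (26, 22) + (32, 48). λ = (48 - 22)/(32 - 26) ≡ 26/6 mod 83. 6⁻¹ ≡ 14 (mod 83), so λ ≡ 32.
  x = λ² - 26 - 32 = 1024 - 58 ≡ 53; y = λ·(26 - 53) - 22 ≡ 27. → (53, 27)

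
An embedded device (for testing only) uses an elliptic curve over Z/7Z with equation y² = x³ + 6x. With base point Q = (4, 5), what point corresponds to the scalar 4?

O

Double-and-add on 4 = (100)₂. Start with Q = (4, 5) for the leading 1-bit.
double: tangent at (4, 5): λ = (3·4² + 6)/(2·5) ≡ 5/3. 3⁻¹ ≡ 5 (mod 7) since 3·5 = 15 ≡ 1, so λ ≡ 5·5 ≡ 4.
  x = λ² - 4 - 4 = 16 - 8 ≡ 1; y = λ·(4 - 1) - 5 ≡ 0. → (1, 0)
double: (1, 0) + (1, 0): same x and y₁ ≡ -y₂, so the sum is ∞.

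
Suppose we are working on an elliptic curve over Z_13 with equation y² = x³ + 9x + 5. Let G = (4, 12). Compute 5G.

(9, 3)

Double-and-add on 5 = (101)₂. Start with G = (4, 12) for the leading 1-bit.
double: tangent at (4, 12): λ = (3·4² + 9)/(2·12) ≡ 5/11. 11⁻¹ ≡ 6 (mod 13), so λ ≡ 5·6 ≡ 4.
  x = λ² - 4 - 4 = 16 - 8 ≡ 8; y = λ·(4 - 8) - 12 ≡ 11. → (8, 11)
double: tangent at (8, 11): λ = (3·8² + 9)/(2·11) ≡ 6/9. 9⁻¹ ≡ 3 (mod 13), so λ ≡ 6·3 ≡ 5.
  x = λ² - 8 - 8 = 25 - 16 ≡ 9; y = λ·(8 - 9) - 11 ≡ 10. → (9, 10)
add G: (9, 10) + (4, 12). λ = (12 - 10)/(4 - 9) ≡ 2/8 mod 13. 8⁻¹ ≡ 5 (mod 13), so λ ≡ 10.
  x = λ² - 9 - 4 = 100 - 13 ≡ 9; y = λ·(9 - 9) - 10 ≡ 3. → (9, 3)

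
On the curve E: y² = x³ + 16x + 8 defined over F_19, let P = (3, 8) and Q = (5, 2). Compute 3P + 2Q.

(5, 2)

First 3P:
Repeated addition: build up to 3P.
2P: tangent at (3, 8): λ = (3·3² + 16)/(2·8) ≡ 5/16. 16⁻¹ ≡ 6 (mod 19) since 16·6 = 96 ≡ 1, so λ ≡ 5·6 ≡ 11.
  x = λ² - 3 - 3 = 121 - 6 ≡ 1; y = λ·(3 - 1) - 8 ≡ 14. → (1, 14)
3P: (1, 14) + (3, 8). λ = (8 - 14)/(3 - 1) ≡ 13/2 mod 19. 2⁻¹ ≡ 10 (mod 19), so λ ≡ 16.
  x = λ² - 1 - 3 = 256 - 4 ≡ 5; y = λ·(1 - 5) - 14 ≡ 17. → (5, 17)
3P = (5, 17).
Next 2Q:
Repeated addition: build up to 2Q.
2Q: tangent at (5, 2): λ = (3·5² + 16)/(2·2) ≡ 15/4. 4⁻¹ ≡ 5 (mod 19), so λ ≡ 15·5 ≡ 18.
  x = λ² - 5 - 5 = 324 - 10 ≡ 10; y = λ·(5 - 10) - 2 ≡ 3. → (10, 3)
2Q = (10, 3).
Finally 3P + 2Q:
(5, 17) + (10, 3). λ = (3 - 17)/(10 - 5) ≡ 5/5 mod 19. 5⁻¹ ≡ 4 (mod 19), so λ ≡ 1.
  x = λ² - 5 - 10 = 1 - 15 ≡ 5; y = λ·(5 - 5) - 17 ≡ 2. → (5, 2)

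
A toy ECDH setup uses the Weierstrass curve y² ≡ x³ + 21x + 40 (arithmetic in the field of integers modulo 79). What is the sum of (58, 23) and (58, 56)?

O

The two points share x = 58 and their y-coordinates satisfy 23 + 56 ≡ 0 (mod 79), so they are inverses. Their sum is the point at infinity.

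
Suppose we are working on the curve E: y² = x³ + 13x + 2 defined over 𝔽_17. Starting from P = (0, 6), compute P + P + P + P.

Double-and-add on 4 = (100)₂. Start with P = (0, 6) for the leading 1-bit.
double: tangent at (0, 6): λ = (3·0² + 13)/(2·6) ≡ 13/12. 12⁻¹ ≡ 10 (mod 17) since 12·10 = 120 ≡ 1, so λ ≡ 13·10 ≡ 11.
  x = λ² - 0 - 0 = 121 - 0 ≡ 2; y = λ·(0 - 2) - 6 ≡ 6. → (2, 6)
double: tangent at (2, 6): λ = (3·2² + 13)/(2·6) ≡ 8/12. 12⁻¹ ≡ 10 (mod 17), so λ ≡ 8·10 ≡ 12.
  x = λ² - 2 - 2 = 144 - 4 ≡ 4; y = λ·(2 - 4) - 6 ≡ 4. → (4, 4)

(4, 4)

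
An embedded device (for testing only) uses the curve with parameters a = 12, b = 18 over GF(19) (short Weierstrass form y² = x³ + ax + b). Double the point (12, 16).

(18, 10)

tangent at (12, 16): λ = (3·12² + 12)/(2·16) ≡ 7/13. 13⁻¹ ≡ 3 (mod 19), so λ ≡ 7·3 ≡ 2.
  x = λ² - 12 - 12 = 4 - 24 ≡ 18; y = λ·(12 - 18) - 16 ≡ 10. → (18, 10)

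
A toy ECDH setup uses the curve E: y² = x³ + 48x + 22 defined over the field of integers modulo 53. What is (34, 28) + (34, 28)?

tangent at (34, 28): λ = (3·34² + 48)/(2·28) ≡ 18/3. 3⁻¹ ≡ 18 (mod 53), so λ ≡ 18·18 ≡ 6.
  x = λ² - 34 - 34 = 36 - 68 ≡ 21; y = λ·(34 - 21) - 28 ≡ 50. → (21, 50)

(21, 50)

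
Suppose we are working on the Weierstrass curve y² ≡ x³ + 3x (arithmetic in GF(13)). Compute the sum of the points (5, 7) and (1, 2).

(5, 7) + (1, 2). λ = (2 - 7)/(1 - 5) ≡ 8/9 mod 13. 9⁻¹ ≡ 3 (mod 13) since 9·3 = 27 ≡ 1, so λ ≡ 11.
  x = λ² - 5 - 1 = 121 - 6 ≡ 11; y = λ·(5 - 11) - 7 ≡ 5. → (11, 5)

(11, 5)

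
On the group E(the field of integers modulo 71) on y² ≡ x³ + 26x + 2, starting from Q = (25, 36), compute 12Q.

Double-and-add on 12 = (1100)₂. Start with Q = (25, 36) for the leading 1-bit.
double: tangent at (25, 36): λ = (3·25² + 26)/(2·36) ≡ 55/1. 1⁻¹ ≡ 1 (mod 71) since 1·1 = 1 ≡ 1, so λ ≡ 55·1 ≡ 55.
  x = λ² - 25 - 25 = 3025 - 50 ≡ 64; y = λ·(25 - 64) - 36 ≡ 20. → (64, 20)
add Q: (64, 20) + (25, 36). λ = (36 - 20)/(25 - 64) ≡ 16/32 mod 71. 32⁻¹ ≡ 20 (mod 71) since 32·20 = 640 ≡ 1, so λ ≡ 36.
  x = λ² - 64 - 25 = 1296 - 89 ≡ 0; y = λ·(64 - 0) - 20 ≡ 12. → (0, 12)
double: tangent at (0, 12): λ = (3·0² + 26)/(2·12) ≡ 26/24. 24⁻¹ ≡ 3 (mod 71), so λ ≡ 26·3 ≡ 7.
  x = λ² - 0 - 0 = 49 - 0 ≡ 49; y = λ·(0 - 49) - 12 ≡ 0. → (49, 0)
double: (49, 0) + (49, 0): same x and y₁ ≡ -y₂, so the sum is 𝒪.

O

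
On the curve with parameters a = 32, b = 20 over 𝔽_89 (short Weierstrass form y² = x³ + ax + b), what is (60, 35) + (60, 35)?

tangent at (60, 35): λ = (3·60² + 32)/(2·35) ≡ 63/70. 70⁻¹ ≡ 14 (mod 89) since 70·14 = 980 ≡ 1, so λ ≡ 63·14 ≡ 81.
  x = λ² - 60 - 60 = 6561 - 120 ≡ 33; y = λ·(60 - 33) - 35 ≡ 16. → (33, 16)

(33, 16)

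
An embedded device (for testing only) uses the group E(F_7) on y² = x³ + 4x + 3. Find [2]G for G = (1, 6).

(5, 1)

tangent at (1, 6): λ = (3·1² + 4)/(2·6) ≡ 0/5. 5⁻¹ ≡ 3 (mod 7), so λ ≡ 0·3 ≡ 0.
  x = λ² - 1 - 1 = 0 - 2 ≡ 5; y = λ·(1 - 5) - 6 ≡ 1. → (5, 1)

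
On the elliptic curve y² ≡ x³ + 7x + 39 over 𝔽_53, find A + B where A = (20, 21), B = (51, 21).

(20, 21) + (51, 21). λ = (21 - 21)/(51 - 20) ≡ 0/31 mod 53. 31⁻¹ ≡ 12 (mod 53) since 31·12 = 372 ≡ 1, so λ ≡ 0.
  x = λ² - 20 - 51 = 0 - 71 ≡ 35; y = λ·(20 - 35) - 21 ≡ 32. → (35, 32)

(35, 32)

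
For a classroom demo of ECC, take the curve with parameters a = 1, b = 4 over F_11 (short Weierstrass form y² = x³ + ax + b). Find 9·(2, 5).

O

Write G = (2, 5).
Repeated addition: build up to 9G.
2G: tangent at (2, 5): λ = (3·2² + 1)/(2·5) ≡ 2/10. 10⁻¹ ≡ 10 (mod 11), so λ ≡ 2·10 ≡ 9.
  x = λ² - 2 - 2 = 81 - 4 ≡ 0; y = λ·(2 - 0) - 5 ≡ 2. → (0, 2)
3G: (0, 2) + (2, 5). λ = (5 - 2)/(2 - 0) ≡ 3/2 mod 11. 2⁻¹ ≡ 6 (mod 11) since 2·6 = 12 ≡ 1, so λ ≡ 7.
  x = λ² - 0 - 2 = 49 - 2 ≡ 3; y = λ·(0 - 3) - 2 ≡ 10. → (3, 10)
4G: (3, 10) + (2, 5). λ = (5 - 10)/(2 - 3) ≡ 6/10 mod 11. 10⁻¹ ≡ 10 (mod 11) since 10·10 = 100 ≡ 1, so λ ≡ 5.
  x = λ² - 3 - 2 = 25 - 5 ≡ 9; y = λ·(3 - 9) - 10 ≡ 4. → (9, 4)
5G: (9, 4) + (2, 5). λ = (5 - 4)/(2 - 9) ≡ 1/4 mod 11. 4⁻¹ ≡ 3 (mod 11) since 4·3 = 12 ≡ 1, so λ ≡ 3.
  x = λ² - 9 - 2 = 9 - 11 ≡ 9; y = λ·(9 - 9) - 4 ≡ 7. → (9, 7)
6G: (9, 7) + (2, 5). λ = (5 - 7)/(2 - 9) ≡ 9/4 mod 11. 4⁻¹ ≡ 3 (mod 11), so λ ≡ 5.
  x = λ² - 9 - 2 = 25 - 11 ≡ 3; y = λ·(9 - 3) - 7 ≡ 1. → (3, 1)
7G: (3, 1) + (2, 5). λ = (5 - 1)/(2 - 3) ≡ 4/10 mod 11. 10⁻¹ ≡ 10 (mod 11) since 10·10 = 100 ≡ 1, so λ ≡ 7.
  x = λ² - 3 - 2 = 49 - 5 ≡ 0; y = λ·(3 - 0) - 1 ≡ 9. → (0, 9)
8G: (0, 9) + (2, 5). λ = (5 - 9)/(2 - 0) ≡ 7/2 mod 11. 2⁻¹ ≡ 6 (mod 11), so λ ≡ 9.
  x = λ² - 0 - 2 = 81 - 2 ≡ 2; y = λ·(0 - 2) - 9 ≡ 6. → (2, 6)
9G: (2, 6) + (2, 5): same x and y₁ ≡ -y₂, so the sum is 𝒪.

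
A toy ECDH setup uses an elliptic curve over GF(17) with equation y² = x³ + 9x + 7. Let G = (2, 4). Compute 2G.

tangent at (2, 4): λ = (3·2² + 9)/(2·4) ≡ 4/8. 8⁻¹ ≡ 15 (mod 17) since 8·15 = 120 ≡ 1, so λ ≡ 4·15 ≡ 9.
  x = λ² - 2 - 2 = 81 - 4 ≡ 9; y = λ·(2 - 9) - 4 ≡ 1. → (9, 1)

(9, 1)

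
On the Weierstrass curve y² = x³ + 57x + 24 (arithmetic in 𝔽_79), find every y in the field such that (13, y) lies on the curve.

none

x³ + 57x + 24 = 2962 ≡ 39 (mod 79).
39 is a non-residue mod 79; no y exists.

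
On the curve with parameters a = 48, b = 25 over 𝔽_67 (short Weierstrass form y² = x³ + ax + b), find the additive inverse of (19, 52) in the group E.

(19, 15)

-(19, 52) = (19, -52 mod 67) = (19, 15).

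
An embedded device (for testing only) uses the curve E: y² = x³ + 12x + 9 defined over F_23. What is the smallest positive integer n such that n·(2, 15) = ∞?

6

2P: tangent at (2, 15): λ = (3·2² + 12)/(2·15) ≡ 1/7. 7⁻¹ ≡ 10 (mod 23) since 7·10 = 70 ≡ 1, so λ ≡ 1·10 ≡ 10.
  x = λ² - 2 - 2 = 100 - 4 ≡ 4; y = λ·(2 - 4) - 15 ≡ 11. → (4, 11)
3P: (4, 11) + (2, 15). λ = (15 - 11)/(2 - 4) ≡ 4/21 mod 23. 21⁻¹ ≡ 11 (mod 23), so λ ≡ 21.
  x = λ² - 4 - 2 = 441 - 6 ≡ 21; y = λ·(4 - 21) - 11 ≡ 0. → (21, 0)
4P: (21, 0) + (2, 15). λ = (15 - 0)/(2 - 21) ≡ 15/4 mod 23. 4⁻¹ ≡ 6 (mod 23), so λ ≡ 21.
  x = λ² - 21 - 2 = 441 - 23 ≡ 4; y = λ·(21 - 4) - 0 ≡ 12. → (4, 12)
5P: (4, 12) + (2, 15). λ = (15 - 12)/(2 - 4) ≡ 3/21 mod 23. 21⁻¹ ≡ 11 (mod 23), so λ ≡ 10.
  x = λ² - 4 - 2 = 100 - 6 ≡ 2; y = λ·(4 - 2) - 12 ≡ 8. → (2, 8)
6P: (2, 8) + (2, 15): same x and y₁ ≡ -y₂, so the sum is ∞.
6P = ∞, so the order is 6.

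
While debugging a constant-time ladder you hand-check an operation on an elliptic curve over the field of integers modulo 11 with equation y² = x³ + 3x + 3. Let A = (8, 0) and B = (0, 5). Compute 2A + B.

First 2A:
Repeated addition: build up to 2A.
2A: (8, 0) + (8, 0): same x and y₁ ≡ -y₂, so the sum is the point at infinity.
2A = the point at infinity.
Finally 2A + B:
the point at infinity + (0, 5) = (0, 5) (identity).

(0, 5)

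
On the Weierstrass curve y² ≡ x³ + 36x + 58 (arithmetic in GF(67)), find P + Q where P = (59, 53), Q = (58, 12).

(59, 53) + (58, 12). λ = (12 - 53)/(58 - 59) ≡ 26/66 mod 67. 66⁻¹ ≡ 66 (mod 67), so λ ≡ 41.
  x = λ² - 59 - 58 = 1681 - 117 ≡ 23; y = λ·(59 - 23) - 53 ≡ 16. → (23, 16)

(23, 16)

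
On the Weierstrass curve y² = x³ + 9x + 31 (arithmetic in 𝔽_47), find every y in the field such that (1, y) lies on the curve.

none

x³ + 9x + 31 = 41 ≡ 41 (mod 47).
41 is a non-residue mod 47; no y exists.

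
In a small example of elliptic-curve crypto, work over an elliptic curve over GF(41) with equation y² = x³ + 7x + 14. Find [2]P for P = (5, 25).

tangent at (5, 25): λ = (3·5² + 7)/(2·25) ≡ 0/9. 9⁻¹ ≡ 32 (mod 41) since 9·32 = 288 ≡ 1, so λ ≡ 0·32 ≡ 0.
  x = λ² - 5 - 5 = 0 - 10 ≡ 31; y = λ·(5 - 31) - 25 ≡ 16. → (31, 16)

(31, 16)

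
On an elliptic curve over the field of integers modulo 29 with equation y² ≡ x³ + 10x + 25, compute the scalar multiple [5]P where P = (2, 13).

(18, 11)

Double-and-add on 5 = (101)₂. Start with P = (2, 13) for the leading 1-bit.
double: tangent at (2, 13): λ = (3·2² + 10)/(2·13) ≡ 22/26. 26⁻¹ ≡ 19 (mod 29) since 26·19 = 494 ≡ 1, so λ ≡ 22·19 ≡ 12.
  x = λ² - 2 - 2 = 144 - 4 ≡ 24; y = λ·(2 - 24) - 13 ≡ 13. → (24, 13)
double: tangent at (24, 13): λ = (3·24² + 10)/(2·13) ≡ 27/26. 26⁻¹ ≡ 19 (mod 29) since 26·19 = 494 ≡ 1, so λ ≡ 27·19 ≡ 20.
  x = λ² - 24 - 24 = 400 - 48 ≡ 4; y = λ·(24 - 4) - 13 ≡ 10. → (4, 10)
add P: (4, 10) + (2, 13). λ = (13 - 10)/(2 - 4) ≡ 3/27 mod 29. 27⁻¹ ≡ 14 (mod 29), so λ ≡ 13.
  x = λ² - 4 - 2 = 169 - 6 ≡ 18; y = λ·(4 - 18) - 10 ≡ 11. → (18, 11)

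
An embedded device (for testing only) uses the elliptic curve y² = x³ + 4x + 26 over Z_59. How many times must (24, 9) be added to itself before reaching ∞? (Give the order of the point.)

9

2P: tangent at (24, 9): λ = (3·24² + 4)/(2·9) ≡ 21/18. 18⁻¹ ≡ 23 (mod 59), so λ ≡ 21·23 ≡ 11.
  x = λ² - 24 - 24 = 121 - 48 ≡ 14; y = λ·(24 - 14) - 9 ≡ 42. → (14, 42)
3P: (14, 42) + (24, 9). λ = (9 - 42)/(24 - 14) ≡ 26/10 mod 59. 10⁻¹ ≡ 6 (mod 59), so λ ≡ 38.
  x = λ² - 14 - 24 = 1444 - 38 ≡ 49; y = λ·(14 - 49) - 42 ≡ 44. → (49, 44)
4P: (49, 44) + (24, 9). λ = (9 - 44)/(24 - 49) ≡ 24/34 mod 59. 34⁻¹ ≡ 33 (mod 59), so λ ≡ 25.
  x = λ² - 49 - 24 = 625 - 73 ≡ 21; y = λ·(49 - 21) - 44 ≡ 7. → (21, 7)
5P: (21, 7) + (24, 9). λ = (9 - 7)/(24 - 21) ≡ 2/3 mod 59. 3⁻¹ ≡ 20 (mod 59) since 3·20 = 60 ≡ 1, so λ ≡ 40.
  x = λ² - 21 - 24 = 1600 - 45 ≡ 21; y = λ·(21 - 21) - 7 ≡ 52. → (21, 52)
6P: (21, 52) + (24, 9). λ = (9 - 52)/(24 - 21) ≡ 16/3 mod 59. 3⁻¹ ≡ 20 (mod 59), so λ ≡ 25.
  x = λ² - 21 - 24 = 625 - 45 ≡ 49; y = λ·(21 - 49) - 52 ≡ 15. → (49, 15)
7P: (49, 15) + (24, 9). λ = (9 - 15)/(24 - 49) ≡ 53/34 mod 59. 34⁻¹ ≡ 33 (mod 59), so λ ≡ 38.
  x = λ² - 49 - 24 = 1444 - 73 ≡ 14; y = λ·(49 - 14) - 15 ≡ 17. → (14, 17)
8P: (14, 17) + (24, 9). λ = (9 - 17)/(24 - 14) ≡ 51/10 mod 59. 10⁻¹ ≡ 6 (mod 59), so λ ≡ 11.
  x = λ² - 14 - 24 = 121 - 38 ≡ 24; y = λ·(14 - 24) - 17 ≡ 50. → (24, 50)
9P: (24, 50) + (24, 9): same x and y₁ ≡ -y₂, so the sum is ∞.
9P = ∞, so the order is 9.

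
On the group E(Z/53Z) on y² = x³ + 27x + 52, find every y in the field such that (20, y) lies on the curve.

x³ + 27x + 52 = 8592 ≡ 6 (mod 53).
Square roots of 6 mod 53: 18 and 35 (since 18² = 324 ≡ 6).

18, 35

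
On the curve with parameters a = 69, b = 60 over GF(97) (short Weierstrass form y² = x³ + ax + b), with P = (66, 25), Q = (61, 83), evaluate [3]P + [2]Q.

First 3P:
Repeated addition: build up to 3P.
2P: tangent at (66, 25): λ = (3·66² + 69)/(2·25) ≡ 42/50. 50⁻¹ ≡ 33 (mod 97), so λ ≡ 42·33 ≡ 28.
  x = λ² - 66 - 66 = 784 - 132 ≡ 70; y = λ·(66 - 70) - 25 ≡ 57. → (70, 57)
3P: (70, 57) + (66, 25). λ = (25 - 57)/(66 - 70) ≡ 65/93 mod 97. 93⁻¹ ≡ 24 (mod 97), so λ ≡ 8.
  x = λ² - 70 - 66 = 64 - 136 ≡ 25; y = λ·(70 - 25) - 57 ≡ 12. → (25, 12)
3P = (25, 12).
Next 2Q:
Repeated addition: build up to 2Q.
2Q: tangent at (61, 83): λ = (3·61² + 69)/(2·83) ≡ 77/69. 69⁻¹ ≡ 45 (mod 97) since 69·45 = 3105 ≡ 1, so λ ≡ 77·45 ≡ 70.
  x = λ² - 61 - 61 = 4900 - 122 ≡ 25; y = λ·(61 - 25) - 83 ≡ 12. → (25, 12)
2Q = (25, 12).
Finally 3P + 2Q:
tangent at (25, 12): λ = (3·25² + 69)/(2·12) ≡ 4/24. 24⁻¹ ≡ 93 (mod 97), so λ ≡ 4·93 ≡ 81.
  x = λ² - 25 - 25 = 6561 - 50 ≡ 12; y = λ·(25 - 12) - 12 ≡ 71. → (12, 71)

(12, 71)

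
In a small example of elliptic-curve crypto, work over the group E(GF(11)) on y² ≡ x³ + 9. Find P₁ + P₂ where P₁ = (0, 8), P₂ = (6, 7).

(9, 10)

(0, 8) + (6, 7). λ = (7 - 8)/(6 - 0) ≡ 10/6 mod 11. 6⁻¹ ≡ 2 (mod 11), so λ ≡ 9.
  x = λ² - 0 - 6 = 81 - 6 ≡ 9; y = λ·(0 - 9) - 8 ≡ 10. → (9, 10)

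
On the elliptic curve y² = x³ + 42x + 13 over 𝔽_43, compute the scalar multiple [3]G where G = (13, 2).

(31, 24)

Repeated addition: build up to 3G.
2G: tangent at (13, 2): λ = (3·13² + 42)/(2·2) ≡ 33/4. 4⁻¹ ≡ 11 (mod 43), so λ ≡ 33·11 ≡ 19.
  x = λ² - 13 - 13 = 361 - 26 ≡ 34; y = λ·(13 - 34) - 2 ≡ 29. → (34, 29)
3G: (34, 29) + (13, 2). λ = (2 - 29)/(13 - 34) ≡ 16/22 mod 43. 22⁻¹ ≡ 2 (mod 43), so λ ≡ 32.
  x = λ² - 34 - 13 = 1024 - 47 ≡ 31; y = λ·(34 - 31) - 29 ≡ 24. → (31, 24)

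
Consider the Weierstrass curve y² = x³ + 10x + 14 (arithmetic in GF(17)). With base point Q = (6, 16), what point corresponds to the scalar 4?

Repeated addition: build up to 4Q.
2Q: tangent at (6, 16): λ = (3·6² + 10)/(2·16) ≡ 16/15. 15⁻¹ ≡ 8 (mod 17) since 15·8 = 120 ≡ 1, so λ ≡ 16·8 ≡ 9.
  x = λ² - 6 - 6 = 81 - 12 ≡ 1; y = λ·(6 - 1) - 16 ≡ 12. → (1, 12)
3Q: (1, 12) + (6, 16). λ = (16 - 12)/(6 - 1) ≡ 4/5 mod 17. 5⁻¹ ≡ 7 (mod 17) since 5·7 = 35 ≡ 1, so λ ≡ 11.
  x = λ² - 1 - 6 = 121 - 7 ≡ 12; y = λ·(1 - 12) - 12 ≡ 3. → (12, 3)
4Q: (12, 3) + (6, 16). λ = (16 - 3)/(6 - 12) ≡ 13/11 mod 17. 11⁻¹ ≡ 14 (mod 17), so λ ≡ 12.
  x = λ² - 12 - 6 = 144 - 18 ≡ 7; y = λ·(12 - 7) - 3 ≡ 6. → (7, 6)

(7, 6)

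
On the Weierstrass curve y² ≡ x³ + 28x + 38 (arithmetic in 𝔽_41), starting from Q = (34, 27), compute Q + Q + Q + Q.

(23, 4)

Repeated addition: build up to 4Q.
2Q: tangent at (34, 27): λ = (3·34² + 28)/(2·27) ≡ 11/13. 13⁻¹ ≡ 19 (mod 41), so λ ≡ 11·19 ≡ 4.
  x = λ² - 34 - 34 = 16 - 68 ≡ 30; y = λ·(34 - 30) - 27 ≡ 30. → (30, 30)
3Q: (30, 30) + (34, 27). λ = (27 - 30)/(34 - 30) ≡ 38/4 mod 41. 4⁻¹ ≡ 31 (mod 41) since 4·31 = 124 ≡ 1, so λ ≡ 30.
  x = λ² - 30 - 34 = 900 - 64 ≡ 16; y = λ·(30 - 16) - 30 ≡ 21. → (16, 21)
4Q: (16, 21) + (34, 27). λ = (27 - 21)/(34 - 16) ≡ 6/18 mod 41. 18⁻¹ ≡ 16 (mod 41) since 18·16 = 288 ≡ 1, so λ ≡ 14.
  x = λ² - 16 - 34 = 196 - 50 ≡ 23; y = λ·(16 - 23) - 21 ≡ 4. → (23, 4)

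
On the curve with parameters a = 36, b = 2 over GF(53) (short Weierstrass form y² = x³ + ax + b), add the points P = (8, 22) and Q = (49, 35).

(13, 32)

(8, 22) + (49, 35). λ = (35 - 22)/(49 - 8) ≡ 13/41 mod 53. 41⁻¹ ≡ 22 (mod 53), so λ ≡ 21.
  x = λ² - 8 - 49 = 441 - 57 ≡ 13; y = λ·(8 - 13) - 22 ≡ 32. → (13, 32)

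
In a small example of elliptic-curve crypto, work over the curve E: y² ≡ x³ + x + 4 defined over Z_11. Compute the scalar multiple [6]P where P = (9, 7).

Double-and-add on 6 = (110)₂. Start with P = (9, 7) for the leading 1-bit.
double: tangent at (9, 7): λ = (3·9² + 1)/(2·7) ≡ 2/3. 3⁻¹ ≡ 4 (mod 11), so λ ≡ 2·4 ≡ 8.
  x = λ² - 9 - 9 = 64 - 18 ≡ 2; y = λ·(9 - 2) - 7 ≡ 5. → (2, 5)
add P: (2, 5) + (9, 7). λ = (7 - 5)/(9 - 2) ≡ 2/7 mod 11. 7⁻¹ ≡ 8 (mod 11), so λ ≡ 5.
  x = λ² - 2 - 9 = 25 - 11 ≡ 3; y = λ·(2 - 3) - 5 ≡ 1. → (3, 1)
double: tangent at (3, 1): λ = (3·3² + 1)/(2·1) ≡ 6/2. 2⁻¹ ≡ 6 (mod 11), so λ ≡ 6·6 ≡ 3.
  x = λ² - 3 - 3 = 9 - 6 ≡ 3; y = λ·(3 - 3) - 1 ≡ 10. → (3, 10)

(3, 10)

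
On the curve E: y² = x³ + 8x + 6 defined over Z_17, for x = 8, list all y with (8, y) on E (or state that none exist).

2, 15

x³ + 8x + 6 = 582 ≡ 4 (mod 17).
Square roots of 4 mod 17: 2 and 15 (since 2² = 4 ≡ 4).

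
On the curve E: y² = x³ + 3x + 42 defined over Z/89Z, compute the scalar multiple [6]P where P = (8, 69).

Repeated addition: build up to 6P.
2P: tangent at (8, 69): λ = (3·8² + 3)/(2·69) ≡ 17/49. 49⁻¹ ≡ 20 (mod 89) since 49·20 = 980 ≡ 1, so λ ≡ 17·20 ≡ 73.
  x = λ² - 8 - 8 = 5329 - 16 ≡ 62; y = λ·(8 - 62) - 69 ≡ 83. → (62, 83)
3P: (62, 83) + (8, 69). λ = (69 - 83)/(8 - 62) ≡ 75/35 mod 89. 35⁻¹ ≡ 28 (mod 89), so λ ≡ 53.
  x = λ² - 62 - 8 = 2809 - 70 ≡ 69; y = λ·(62 - 69) - 83 ≡ 80. → (69, 80)
4P: (69, 80) + (8, 69). λ = (69 - 80)/(8 - 69) ≡ 78/28 mod 89. 28⁻¹ ≡ 35 (mod 89) since 28·35 = 980 ≡ 1, so λ ≡ 60.
  x = λ² - 69 - 8 = 3600 - 77 ≡ 52; y = λ·(69 - 52) - 80 ≡ 50. → (52, 50)
5P: (52, 50) + (8, 69). λ = (69 - 50)/(8 - 52) ≡ 19/45 mod 89. 45⁻¹ ≡ 2 (mod 89), so λ ≡ 38.
  x = λ² - 52 - 8 = 1444 - 60 ≡ 49; y = λ·(52 - 49) - 50 ≡ 64. → (49, 64)
6P: (49, 64) + (8, 69). λ = (69 - 64)/(8 - 49) ≡ 5/48 mod 89. 48⁻¹ ≡ 13 (mod 89), so λ ≡ 65.
  x = λ² - 49 - 8 = 4225 - 57 ≡ 74; y = λ·(49 - 74) - 64 ≡ 2. → (74, 2)

(74, 2)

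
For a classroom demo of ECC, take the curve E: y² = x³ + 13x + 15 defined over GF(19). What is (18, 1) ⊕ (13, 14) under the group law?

(13, 5)

(18, 1) + (13, 14). λ = (14 - 1)/(13 - 18) ≡ 13/14 mod 19. 14⁻¹ ≡ 15 (mod 19) since 14·15 = 210 ≡ 1, so λ ≡ 5.
  x = λ² - 18 - 13 = 25 - 31 ≡ 13; y = λ·(18 - 13) - 1 ≡ 5. → (13, 5)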